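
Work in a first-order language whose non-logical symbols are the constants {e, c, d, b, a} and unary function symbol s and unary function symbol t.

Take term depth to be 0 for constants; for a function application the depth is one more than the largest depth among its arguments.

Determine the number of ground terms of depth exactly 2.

Let N_k count ground terms of depth at most k. Each non-constant term of depth ≤ k is some function symbol applied to depth-≤(k−1) arguments, giving N_k = 5 + N_{k-1} + N_{k-1}.
N_0 = 5
N_1 = 5 + 5 + 5 = 15
N_2 = 5 + 15 + 15 = 35
Terms of depth exactly 2: N_2 − N_1 = 35 − 15 = 20.

20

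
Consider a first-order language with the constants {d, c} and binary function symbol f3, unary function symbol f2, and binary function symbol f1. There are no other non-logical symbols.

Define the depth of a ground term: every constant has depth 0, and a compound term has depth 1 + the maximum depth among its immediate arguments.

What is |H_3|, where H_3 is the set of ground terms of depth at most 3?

Write N_k for the number of ground terms of depth ≤ k. A term of depth ≤ k is either a constant or a function symbol applied to arguments of depth ≤ k−1, so N_k = 2 + N_{k-1}^2 + N_{k-1} + N_{k-1}^2.
N_0 = 2
N_1 = 2 + 2^2 + 2 + 2^2 = 12
N_2 = 2 + 12^2 + 12 + 12^2 = 302
N_3 = 2 + 302^2 + 302 + 302^2 = 182712

182712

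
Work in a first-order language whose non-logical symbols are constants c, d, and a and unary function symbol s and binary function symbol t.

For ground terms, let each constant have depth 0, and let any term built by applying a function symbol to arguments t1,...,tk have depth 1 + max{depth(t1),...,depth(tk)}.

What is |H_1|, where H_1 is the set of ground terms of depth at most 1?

15

Count level by level. With function symbols s/1, t/2, the terms of depth ≤ k are the 3 constants together with each function applied to depth-≤(k−1) tuples, so N_k = 3 + N_{k-1} + N_{k-1}^2.
N_0 = 3
N_1 = 3 + 3 + 3^2 = 15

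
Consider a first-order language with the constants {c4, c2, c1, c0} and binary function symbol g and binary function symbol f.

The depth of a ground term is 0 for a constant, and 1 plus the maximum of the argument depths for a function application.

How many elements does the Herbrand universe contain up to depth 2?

If N_k denotes the number of depth-≤k ground terms, the 4 constants give N_0 = 4, and each function symbol of arity r contributes N_{k-1}^r new terms at level k: N_k = 4 + N_{k-1}^2 + N_{k-1}^2.
N_0 = 4
N_1 = 4 + 4^2 + 4^2 = 36
N_2 = 4 + 36^2 + 36^2 = 2596

2596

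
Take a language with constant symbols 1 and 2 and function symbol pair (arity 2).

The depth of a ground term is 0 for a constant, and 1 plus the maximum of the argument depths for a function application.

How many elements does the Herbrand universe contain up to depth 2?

38

Let N_k = |{terms of depth ≤ k}|. Then N_0 = 2 and N_k = 2 + N_{k-1}^2 for k ≥ 1 (one summand per function symbol, arity giving the exponent).
N_0 = 2
N_1 = 2 + 2^2 = 6
N_2 = 2 + 6^2 = 38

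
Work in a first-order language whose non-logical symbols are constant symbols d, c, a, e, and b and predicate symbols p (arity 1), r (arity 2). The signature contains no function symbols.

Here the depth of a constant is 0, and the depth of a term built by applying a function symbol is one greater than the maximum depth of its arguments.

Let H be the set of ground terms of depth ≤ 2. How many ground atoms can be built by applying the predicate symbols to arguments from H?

First count ground terms of depth ≤ 2.
With no function symbols every ground term is a constant, so there are exactly 5 ground terms at every depth bound.
N_0 = 5
N_1 = 5
N_2 = 5
Explicitly: d, c, a, e, b.
So |H| = 5.
Ground atoms are formed by filling each argument slot of a predicate with a term from H, so an r-ary predicate gives |H|^r atoms:
  p: 5;  r: 5^2 = 25
Total ground atoms: 5 + 25 = 30.

30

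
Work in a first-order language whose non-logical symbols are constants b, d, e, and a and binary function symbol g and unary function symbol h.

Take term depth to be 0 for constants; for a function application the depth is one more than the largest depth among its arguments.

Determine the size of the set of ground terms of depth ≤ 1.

24

Write N_k for the number of ground terms of depth ≤ k. A term of depth ≤ k is either a constant or a function symbol applied to arguments of depth ≤ k−1, so N_k = 4 + N_{k-1}^2 + N_{k-1}.
N_0 = 4
N_1 = 4 + 4^2 + 4 = 24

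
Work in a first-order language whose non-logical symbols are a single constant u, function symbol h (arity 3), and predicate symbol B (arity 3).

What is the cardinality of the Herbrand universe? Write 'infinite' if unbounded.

infinite

The signature has at least one function symbol (h, arity 3) and at least one constant (u).
Iterating h gives infinitely many distinct ground terms: u, h(u, u, u), h(h(u, u, u), h(u, u, u), h(u, u, u)), ...
So the Herbrand universe is infinite.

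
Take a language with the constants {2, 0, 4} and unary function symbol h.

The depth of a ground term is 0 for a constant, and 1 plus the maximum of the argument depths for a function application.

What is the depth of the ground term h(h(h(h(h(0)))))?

5

depth(h(0)) = 1 + depth(0) = 1 + 0 = 1
depth(h(h(0))) = 1 + depth(h(0)) = 1 + 1 = 2
depth(h(h(h(0)))) = 1 + depth(h(h(0))) = 1 + 2 = 3
depth(h(h(h(h(0))))) = 1 + depth(h(h(h(0)))) = 1 + 3 = 4
depth(h(h(h(h(h(0)))))) = 1 + depth(h(h(h(h(0))))) = 1 + 4 = 5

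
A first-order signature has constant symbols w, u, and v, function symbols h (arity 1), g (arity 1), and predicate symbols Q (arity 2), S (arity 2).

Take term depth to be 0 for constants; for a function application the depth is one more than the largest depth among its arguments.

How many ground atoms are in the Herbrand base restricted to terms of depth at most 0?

First count ground terms of depth ≤ 0.
Let N_k count ground terms of depth at most k. Each non-constant term of depth ≤ k is some function symbol applied to depth-≤(k−1) arguments, giving N_k = 3 + N_{k-1} + N_{k-1}.
N_0 = 3
So |H| = 3.
Each predicate of arity r yields |H|^r ground atoms (one per choice of an r-tuple from H):
  Q: 3^2 = 9;  S: 3^2 = 9
Total ground atoms: 9 + 9 = 18.

18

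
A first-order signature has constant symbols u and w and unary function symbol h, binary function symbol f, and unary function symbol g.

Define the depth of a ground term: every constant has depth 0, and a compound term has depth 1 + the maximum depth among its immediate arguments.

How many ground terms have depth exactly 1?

8

Write N_k for the number of ground terms of depth ≤ k. A term of depth ≤ k is either a constant or a function symbol applied to arguments of depth ≤ k−1, so N_k = 2 + N_{k-1} + N_{k-1}^2 + N_{k-1}.
N_0 = 2
N_1 = 2 + 2 + 2^2 + 2 = 10
Terms of depth exactly 1: N_1 − N_0 = 10 − 2 = 8.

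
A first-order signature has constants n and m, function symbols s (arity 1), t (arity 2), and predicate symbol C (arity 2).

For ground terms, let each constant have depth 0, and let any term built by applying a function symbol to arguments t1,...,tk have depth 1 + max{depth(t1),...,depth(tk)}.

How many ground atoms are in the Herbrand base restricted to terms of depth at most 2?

5476

First count ground terms of depth ≤ 2.
Count level by level. With function symbols s/1, t/2, the terms of depth ≤ k are the 2 constants together with each function applied to depth-≤(k−1) tuples, so N_k = 2 + N_{k-1} + N_{k-1}^2.
N_0 = 2
N_1 = 2 + 2 + 2^2 = 8
N_2 = 2 + 8 + 8^2 = 74
So |H| = 74.
Ground atoms are formed by filling each argument slot of a predicate with a term from H, so an r-ary predicate gives |H|^r atoms:
  C: 74^2 = 5476
Total ground atoms: 5476.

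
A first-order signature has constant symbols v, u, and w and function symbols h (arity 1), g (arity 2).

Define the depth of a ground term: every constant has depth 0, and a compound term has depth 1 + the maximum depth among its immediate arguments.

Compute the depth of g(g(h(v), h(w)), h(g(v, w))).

depth(h(v)) = 1 + depth(v) = 1 + 0 = 1
depth(h(w)) = 1 + depth(w) = 1 + 0 = 1
depth(g(h(v), h(w))) = 1 + max(1, 1) = 2
depth(g(v, w)) = 1 + max(0, 0) = 1
depth(h(g(v, w))) = 1 + depth(g(v, w)) = 1 + 1 = 2
depth(g(g(h(v), h(w)), h(g(v, w)))) = 1 + max(2, 2) = 3

3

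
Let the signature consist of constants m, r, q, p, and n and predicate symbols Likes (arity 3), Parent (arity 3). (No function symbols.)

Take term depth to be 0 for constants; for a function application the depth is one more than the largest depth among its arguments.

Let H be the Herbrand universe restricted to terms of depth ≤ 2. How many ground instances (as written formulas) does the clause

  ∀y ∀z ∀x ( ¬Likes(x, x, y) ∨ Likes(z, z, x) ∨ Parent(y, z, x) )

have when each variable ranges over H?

125

Ground terms of depth ≤ 2:
  With no function symbols every ground term is a constant, so there are exactly 5 ground terms at every depth bound.
  N_0 = 5
  N_1 = 5
  N_2 = 5
So there are 5 ground terms available for substitution.
Each of y, z, x ranges independently over the available ground terms, and distinct assignments produce distinct instances.
Number of ground instances = 5^3 = 125.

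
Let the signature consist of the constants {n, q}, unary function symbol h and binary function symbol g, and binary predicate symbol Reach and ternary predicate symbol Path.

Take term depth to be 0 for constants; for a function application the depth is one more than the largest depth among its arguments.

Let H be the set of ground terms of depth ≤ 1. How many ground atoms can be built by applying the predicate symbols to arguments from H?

First count ground terms of depth ≤ 1.
If N_k denotes the number of depth-≤k ground terms, the 2 constants give N_0 = 2, and each function symbol of arity r contributes N_{k-1}^r new terms at level k: N_k = 2 + N_{k-1} + N_{k-1}^2.
N_0 = 2
N_1 = 2 + 2 + 2^2 = 8
Explicitly: n, q, h(n), h(q), g(n, n), g(n, q), g(q, n), g(q, q).
So |H| = 8.
Each predicate of arity r yields |H|^r ground atoms (one per choice of an r-tuple from H):
  Reach: 8^2 = 64;  Path: 8^3 = 512
Total ground atoms: 64 + 512 = 576.

576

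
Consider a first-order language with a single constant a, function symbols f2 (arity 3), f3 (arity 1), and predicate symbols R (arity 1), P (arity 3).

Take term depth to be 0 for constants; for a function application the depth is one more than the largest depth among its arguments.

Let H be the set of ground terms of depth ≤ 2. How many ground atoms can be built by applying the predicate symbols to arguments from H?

29822

First count ground terms of depth ≤ 2.
Let N_k = |{terms of depth ≤ k}|. Then N_0 = 1 and N_k = 1 + N_{k-1}^3 + N_{k-1} for k ≥ 1 (one summand per function symbol, arity giving the exponent).
N_0 = 1
N_1 = 1 + 1^3 + 1 = 3
N_2 = 1 + 3^3 + 3 = 31
So |H| = 31.
Each predicate of arity r yields |H|^r ground atoms (one per choice of an r-tuple from H):
  R: 31;  P: 31^3 = 29791
Total ground atoms: 31 + 29791 = 29822.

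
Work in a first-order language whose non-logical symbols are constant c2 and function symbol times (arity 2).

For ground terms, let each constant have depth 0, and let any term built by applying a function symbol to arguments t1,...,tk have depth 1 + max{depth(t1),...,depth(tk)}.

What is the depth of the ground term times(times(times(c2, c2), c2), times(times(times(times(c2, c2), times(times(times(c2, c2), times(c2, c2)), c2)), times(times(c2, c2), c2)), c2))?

depth(times(c2, c2)) = 1 + max(0, 0) = 1
depth(times(times(c2, c2), c2)) = 1 + max(1, 0) = 2
depth(times(times(c2, c2), times(c2, c2))) = 1 + max(1, 1) = 2
depth(times(times(times(c2, c2), times(c2, c2)), c2)) = 1 + max(2, 0) = 3
depth(times(times(c2, c2), times(times(times(c2, c2), times(c2, c2)), c2))) = 1 + max(1, 3) = 4
depth(times(times(times(c2, c2), times(times(times(c2, c2), times(c2, c2)), c2)), times(times(c2, c2), c2))) = 1 + max(4, 2) = 5
depth(times(times(times(times(c2, c2), times(times(times(c2, c2), times(c2, c2)), c2)), times(times(c2, c2), c2)), c2)) = 1 + max(5, 0) = 6
depth(times(times(times(c2, c2), c2), times(times(times(times(c2, c2), times(times(times(c2, c2), times(c2, c2)), c2)), times(times(c2, c2), c2)), c2))) = 1 + max(2, 6) = 7

7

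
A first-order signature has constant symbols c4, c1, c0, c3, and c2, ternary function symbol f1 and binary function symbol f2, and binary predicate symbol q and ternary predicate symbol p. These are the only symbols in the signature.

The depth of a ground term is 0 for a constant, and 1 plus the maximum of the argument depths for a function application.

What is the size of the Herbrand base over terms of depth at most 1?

First count ground terms of depth ≤ 1.
If N_k denotes the number of depth-≤k ground terms, the 5 constants give N_0 = 5, and each function symbol of arity r contributes N_{k-1}^r new terms at level k: N_k = 5 + N_{k-1}^3 + N_{k-1}^2.
N_0 = 5
N_1 = 5 + 5^3 + 5^2 = 155
So |H| = 155.
A ground atom is a predicate applied to a tuple of terms from H, so the count is the sum over predicates of |H|^arity:
  q: 155^2 = 24025;  p: 155^3 = 3723875
Total ground atoms: 24025 + 3723875 = 3747900.

3747900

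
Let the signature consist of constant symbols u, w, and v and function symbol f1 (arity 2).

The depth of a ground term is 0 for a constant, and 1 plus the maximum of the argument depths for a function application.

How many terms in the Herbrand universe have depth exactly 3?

Let N_k = |{terms of depth ≤ k}|. Then N_0 = 3 and N_k = 3 + N_{k-1}^2 for k ≥ 1 (one summand per function symbol, arity giving the exponent).
N_0 = 3
N_1 = 3 + 3^2 = 12
N_2 = 3 + 12^2 = 147
N_3 = 3 + 147^2 = 21612
Terms of depth exactly 3: N_3 − N_2 = 21612 − 147 = 21465.

21465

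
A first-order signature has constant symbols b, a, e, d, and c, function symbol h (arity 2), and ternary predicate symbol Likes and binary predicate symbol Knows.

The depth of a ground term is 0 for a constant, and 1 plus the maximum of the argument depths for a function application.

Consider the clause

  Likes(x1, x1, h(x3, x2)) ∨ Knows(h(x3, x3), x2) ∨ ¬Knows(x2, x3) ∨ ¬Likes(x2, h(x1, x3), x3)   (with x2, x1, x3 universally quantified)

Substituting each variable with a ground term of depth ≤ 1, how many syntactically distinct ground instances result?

27000

Ground terms of depth ≤ 1:
  Count level by level. With function symbols h/2, the terms of depth ≤ k are the 5 constants together with each function applied to depth-≤(k−1) tuples, so N_k = 5 + N_{k-1}^2.
  N_0 = 5
  N_1 = 5 + 5^2 = 30
So there are 30 ground terms available for substitution.
Each of x2, x1, x3 ranges independently over the available ground terms, and distinct assignments produce distinct instances.
Number of ground instances = 30^3 = 27000.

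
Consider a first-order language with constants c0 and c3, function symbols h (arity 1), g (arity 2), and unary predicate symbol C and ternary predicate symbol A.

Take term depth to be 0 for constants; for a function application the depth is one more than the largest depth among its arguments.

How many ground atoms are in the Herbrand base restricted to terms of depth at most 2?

First count ground terms of depth ≤ 2.
Write N_k for the number of ground terms of depth ≤ k. A term of depth ≤ k is either a constant or a function symbol applied to arguments of depth ≤ k−1, so N_k = 2 + N_{k-1} + N_{k-1}^2.
N_0 = 2
N_1 = 2 + 2 + 2^2 = 8
N_2 = 2 + 8 + 8^2 = 74
So |H| = 74.
A ground atom is a predicate applied to a tuple of terms from H, so the count is the sum over predicates of |H|^arity:
  C: 74;  A: 74^3 = 405224
Total ground atoms: 74 + 405224 = 405298.

405298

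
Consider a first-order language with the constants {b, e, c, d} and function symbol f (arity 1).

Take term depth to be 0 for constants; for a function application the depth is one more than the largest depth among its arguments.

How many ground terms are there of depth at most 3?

If N_k denotes the number of depth-≤k ground terms, the 4 constants give N_0 = 4, and each function symbol of arity r contributes N_{k-1}^r new terms at level k: N_k = 4 + N_{k-1}.
N_0 = 4
N_1 = 4 + 4 = 8
N_2 = 4 + 8 = 12
N_3 = 4 + 12 = 16

16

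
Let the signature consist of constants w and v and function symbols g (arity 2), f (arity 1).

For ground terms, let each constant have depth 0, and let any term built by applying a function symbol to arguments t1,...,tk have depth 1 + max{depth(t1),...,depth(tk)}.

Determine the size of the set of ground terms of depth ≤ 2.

74

Count level by level. With function symbols g/2, f/1, the terms of depth ≤ k are the 2 constants together with each function applied to depth-≤(k−1) tuples, so N_k = 2 + N_{k-1}^2 + N_{k-1}.
N_0 = 2
N_1 = 2 + 2^2 + 2 = 8
N_2 = 2 + 8^2 + 8 = 74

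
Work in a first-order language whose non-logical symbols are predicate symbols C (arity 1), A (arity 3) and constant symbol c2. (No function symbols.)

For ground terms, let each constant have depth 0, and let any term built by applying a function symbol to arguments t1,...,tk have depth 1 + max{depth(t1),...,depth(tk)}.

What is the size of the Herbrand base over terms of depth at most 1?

2

First count ground terms of depth ≤ 1.
With no function symbols every ground term is a constant, so there is exactly 1 ground term at every depth bound.
N_0 = 1
N_1 = 1
So |H| = 1.
Each predicate of arity r yields |H|^r ground atoms (one per choice of an r-tuple from H):
  C: 1;  A: 1^3 = 1
Total ground atoms: 1 + 1 = 2.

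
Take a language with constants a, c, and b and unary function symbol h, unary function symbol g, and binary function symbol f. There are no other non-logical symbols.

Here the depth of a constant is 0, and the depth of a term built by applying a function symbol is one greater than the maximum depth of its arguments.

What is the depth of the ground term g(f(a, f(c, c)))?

depth(f(c, c)) = 1 + max(0, 0) = 1
depth(f(a, f(c, c))) = 1 + max(0, 1) = 2
depth(g(f(a, f(c, c)))) = 1 + depth(f(a, f(c, c))) = 1 + 2 = 3

3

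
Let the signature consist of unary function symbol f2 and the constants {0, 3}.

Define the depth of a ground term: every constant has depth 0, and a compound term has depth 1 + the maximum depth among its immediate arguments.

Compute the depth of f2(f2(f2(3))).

depth(f2(3)) = 1 + depth(3) = 1 + 0 = 1
depth(f2(f2(3))) = 1 + depth(f2(3)) = 1 + 1 = 2
depth(f2(f2(f2(3)))) = 1 + depth(f2(f2(3))) = 1 + 2 = 3

3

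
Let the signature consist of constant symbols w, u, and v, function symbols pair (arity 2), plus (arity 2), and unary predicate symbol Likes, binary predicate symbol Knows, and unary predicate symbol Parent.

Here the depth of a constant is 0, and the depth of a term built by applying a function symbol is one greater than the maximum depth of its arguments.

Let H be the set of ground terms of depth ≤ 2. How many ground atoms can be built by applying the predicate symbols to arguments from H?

784995

First count ground terms of depth ≤ 2.
If N_k denotes the number of depth-≤k ground terms, the 3 constants give N_0 = 3, and each function symbol of arity r contributes N_{k-1}^r new terms at level k: N_k = 3 + N_{k-1}^2 + N_{k-1}^2.
N_0 = 3
N_1 = 3 + 3^2 + 3^2 = 21
N_2 = 3 + 21^2 + 21^2 = 885
So |H| = 885.
Each predicate of arity r yields |H|^r ground atoms (one per choice of an r-tuple from H):
  Likes: 885;  Knows: 885^2 = 783225;  Parent: 885
Total ground atoms: 885 + 783225 + 885 = 784995.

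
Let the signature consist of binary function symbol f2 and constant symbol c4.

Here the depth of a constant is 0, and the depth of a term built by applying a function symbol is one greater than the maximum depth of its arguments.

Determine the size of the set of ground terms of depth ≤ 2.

5

Let N_k = |{terms of depth ≤ k}|. Then N_0 = 1 and N_k = 1 + N_{k-1}^2 for k ≥ 1 (one summand per function symbol, arity giving the exponent).
N_0 = 1
N_1 = 1 + 1^2 = 2
N_2 = 1 + 2^2 = 5
Explicitly: c4, f2(c4, c4), f2(c4, f2(c4, c4)), f2(f2(c4, c4), c4), f2(f2(c4, c4), f2(c4, c4)).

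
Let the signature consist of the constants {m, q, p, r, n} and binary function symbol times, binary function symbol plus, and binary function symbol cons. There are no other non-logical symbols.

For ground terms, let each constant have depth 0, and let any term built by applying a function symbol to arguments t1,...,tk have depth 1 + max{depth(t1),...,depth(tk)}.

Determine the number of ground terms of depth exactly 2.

19125

Let N_k count ground terms of depth at most k. Each non-constant term of depth ≤ k is some function symbol applied to depth-≤(k−1) arguments, giving N_k = 5 + N_{k-1}^2 + N_{k-1}^2 + N_{k-1}^2.
N_0 = 5
N_1 = 5 + 5^2 + 5^2 + 5^2 = 80
N_2 = 5 + 80^2 + 80^2 + 80^2 = 19205
Terms of depth exactly 2: N_2 − N_1 = 19205 − 80 = 19125.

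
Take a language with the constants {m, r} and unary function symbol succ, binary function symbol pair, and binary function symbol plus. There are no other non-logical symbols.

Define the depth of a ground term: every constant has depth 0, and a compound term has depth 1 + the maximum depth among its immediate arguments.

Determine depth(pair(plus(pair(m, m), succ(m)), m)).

3

depth(pair(m, m)) = 1 + max(0, 0) = 1
depth(succ(m)) = 1 + depth(m) = 1 + 0 = 1
depth(plus(pair(m, m), succ(m))) = 1 + max(1, 1) = 2
depth(pair(plus(pair(m, m), succ(m)), m)) = 1 + max(2, 0) = 3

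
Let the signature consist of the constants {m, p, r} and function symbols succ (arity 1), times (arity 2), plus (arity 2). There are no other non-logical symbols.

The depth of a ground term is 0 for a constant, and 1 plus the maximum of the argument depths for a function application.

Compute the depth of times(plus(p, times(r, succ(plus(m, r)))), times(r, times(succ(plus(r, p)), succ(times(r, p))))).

5

depth(plus(m, r)) = 1 + max(0, 0) = 1
depth(succ(plus(m, r))) = 1 + depth(plus(m, r)) = 1 + 1 = 2
depth(times(r, succ(plus(m, r)))) = 1 + max(0, 2) = 3
depth(plus(p, times(r, succ(plus(m, r))))) = 1 + max(0, 3) = 4
depth(plus(r, p)) = 1 + max(0, 0) = 1
depth(succ(plus(r, p))) = 1 + depth(plus(r, p)) = 1 + 1 = 2
depth(times(r, p)) = 1 + max(0, 0) = 1
depth(succ(times(r, p))) = 1 + depth(times(r, p)) = 1 + 1 = 2
depth(times(succ(plus(r, p)), succ(times(r, p)))) = 1 + max(2, 2) = 3
depth(times(r, times(succ(plus(r, p)), succ(times(r, p))))) = 1 + max(0, 3) = 4
depth(times(plus(p, times(r, succ(plus(m, r)))), times(r, times(succ(plus(r, p)), succ(times(r, p)))))) = 1 + max(4, 4) = 5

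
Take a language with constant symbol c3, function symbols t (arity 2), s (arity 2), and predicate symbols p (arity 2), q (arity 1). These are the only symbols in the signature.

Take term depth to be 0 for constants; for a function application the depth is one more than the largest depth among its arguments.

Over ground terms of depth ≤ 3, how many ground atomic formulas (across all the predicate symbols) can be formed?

523452

First count ground terms of depth ≤ 3.
Let N_k count ground terms of depth at most k. Each non-constant term of depth ≤ k is some function symbol applied to depth-≤(k−1) arguments, giving N_k = 1 + N_{k-1}^2 + N_{k-1}^2.
N_0 = 1
N_1 = 1 + 1^2 + 1^2 = 3
N_2 = 1 + 3^2 + 3^2 = 19
N_3 = 1 + 19^2 + 19^2 = 723
So |H| = 723.
Ground atoms are formed by filling each argument slot of a predicate with a term from H, so an r-ary predicate gives |H|^r atoms:
  p: 723^2 = 522729;  q: 723
Total ground atoms: 522729 + 723 = 523452.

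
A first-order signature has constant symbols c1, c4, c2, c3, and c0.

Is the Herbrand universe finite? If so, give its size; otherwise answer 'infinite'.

5

There are no function symbols, so every ground term is one of the 5 constants.
The Herbrand universe is {c1, c4, c2, c3, c0}, which is finite with 5 elements.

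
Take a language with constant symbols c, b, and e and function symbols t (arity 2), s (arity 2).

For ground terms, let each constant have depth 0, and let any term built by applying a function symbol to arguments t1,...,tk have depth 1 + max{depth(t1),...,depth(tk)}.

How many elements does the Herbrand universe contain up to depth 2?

Write N_k for the number of ground terms of depth ≤ k. A term of depth ≤ k is either a constant or a function symbol applied to arguments of depth ≤ k−1, so N_k = 3 + N_{k-1}^2 + N_{k-1}^2.
N_0 = 3
N_1 = 3 + 3^2 + 3^2 = 21
N_2 = 3 + 21^2 + 21^2 = 885

885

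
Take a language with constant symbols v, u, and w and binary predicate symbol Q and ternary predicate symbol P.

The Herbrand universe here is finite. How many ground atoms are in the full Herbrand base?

With no function symbols, the Herbrand universe is just the 3 constants.
Ground atoms per predicate: Q: 3^2 = 9, P: 3^3 = 27.
Herbrand base size = 9 + 27 = 36.

36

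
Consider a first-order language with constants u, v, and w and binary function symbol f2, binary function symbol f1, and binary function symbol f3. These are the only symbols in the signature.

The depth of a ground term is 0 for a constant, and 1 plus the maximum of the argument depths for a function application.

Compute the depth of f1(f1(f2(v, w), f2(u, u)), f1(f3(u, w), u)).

depth(f2(v, w)) = 1 + max(0, 0) = 1
depth(f2(u, u)) = 1 + max(0, 0) = 1
depth(f1(f2(v, w), f2(u, u))) = 1 + max(1, 1) = 2
depth(f3(u, w)) = 1 + max(0, 0) = 1
depth(f1(f3(u, w), u)) = 1 + max(1, 0) = 2
depth(f1(f1(f2(v, w), f2(u, u)), f1(f3(u, w), u))) = 1 + max(2, 2) = 3

3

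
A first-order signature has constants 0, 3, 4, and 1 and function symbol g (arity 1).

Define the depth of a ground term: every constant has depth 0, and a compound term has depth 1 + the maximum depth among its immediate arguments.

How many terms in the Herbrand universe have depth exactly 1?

Write N_k for the number of ground terms of depth ≤ k. A term of depth ≤ k is either a constant or a function symbol applied to arguments of depth ≤ k−1, so N_k = 4 + N_{k-1}.
N_0 = 4
N_1 = 4 + 4 = 8
Terms of depth exactly 1: N_1 − N_0 = 8 − 4 = 4.

4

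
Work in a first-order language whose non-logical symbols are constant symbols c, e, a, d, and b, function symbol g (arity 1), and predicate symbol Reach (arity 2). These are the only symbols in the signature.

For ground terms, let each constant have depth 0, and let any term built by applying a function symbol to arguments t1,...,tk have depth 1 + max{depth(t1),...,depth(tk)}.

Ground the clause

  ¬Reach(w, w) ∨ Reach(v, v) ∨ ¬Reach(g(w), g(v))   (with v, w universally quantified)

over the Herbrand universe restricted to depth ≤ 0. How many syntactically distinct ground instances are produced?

Ground terms of depth ≤ 0:
  If N_k denotes the number of depth-≤k ground terms, the 5 constants give N_0 = 5, and each function symbol of arity r contributes N_{k-1}^r new terms at level k: N_k = 5 + N_{k-1}.
  N_0 = 5
  Explicitly: c, e, a, d, b.
So there are 5 ground terms available for substitution.
There are 2 variables to instantiate (v, w), each occurring in at least one literal, so different choices give different ground instances.
Number of ground instances = 5^2 = 25.

25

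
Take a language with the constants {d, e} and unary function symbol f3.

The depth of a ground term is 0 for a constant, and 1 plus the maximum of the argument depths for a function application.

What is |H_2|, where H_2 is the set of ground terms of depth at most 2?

Count level by level. With function symbols f3/1, the terms of depth ≤ k are the 2 constants together with each function applied to depth-≤(k−1) tuples, so N_k = 2 + N_{k-1}.
N_0 = 2
N_1 = 2 + 2 = 4
N_2 = 2 + 4 = 6
Explicitly: d, e, f3(d), f3(e), f3(f3(d)), f3(f3(e)).

6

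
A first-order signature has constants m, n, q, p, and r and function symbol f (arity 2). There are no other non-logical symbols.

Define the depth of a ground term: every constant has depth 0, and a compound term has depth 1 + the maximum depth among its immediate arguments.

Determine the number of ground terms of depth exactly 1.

Write N_k for the number of ground terms of depth ≤ k. A term of depth ≤ k is either a constant or a function symbol applied to arguments of depth ≤ k−1, so N_k = 5 + N_{k-1}^2.
N_0 = 5
N_1 = 5 + 5^2 = 30
Terms of depth exactly 1: N_1 − N_0 = 30 − 5 = 25.

25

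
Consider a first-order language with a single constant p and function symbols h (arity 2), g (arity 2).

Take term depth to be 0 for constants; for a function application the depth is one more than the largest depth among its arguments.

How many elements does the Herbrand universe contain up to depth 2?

19

Count level by level. With function symbols h/2, g/2, the terms of depth ≤ k are the 1 constant together with each function applied to depth-≤(k−1) tuples, so N_k = 1 + N_{k-1}^2 + N_{k-1}^2.
N_0 = 1
N_1 = 1 + 1^2 + 1^2 = 3
N_2 = 1 + 3^2 + 3^2 = 19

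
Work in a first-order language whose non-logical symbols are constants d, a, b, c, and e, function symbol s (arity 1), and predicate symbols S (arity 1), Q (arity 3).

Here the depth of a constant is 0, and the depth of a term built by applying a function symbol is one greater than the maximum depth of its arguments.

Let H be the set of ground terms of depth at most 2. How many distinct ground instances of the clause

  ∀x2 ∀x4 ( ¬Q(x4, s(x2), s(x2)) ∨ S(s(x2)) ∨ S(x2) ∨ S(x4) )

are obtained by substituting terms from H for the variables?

225

Ground terms of depth ≤ 2:
  Let N_k = |{terms of depth ≤ k}|. Then N_0 = 5 and N_k = 5 + N_{k-1} for k ≥ 1 (one summand per function symbol, arity giving the exponent).
  N_0 = 5
  N_1 = 5 + 5 = 10
  N_2 = 5 + 10 = 15
So there are 15 ground terms available for substitution.
Each of x2, x4 ranges independently over the available ground terms, and distinct assignments produce distinct instances.
Number of ground instances = 15^2 = 225.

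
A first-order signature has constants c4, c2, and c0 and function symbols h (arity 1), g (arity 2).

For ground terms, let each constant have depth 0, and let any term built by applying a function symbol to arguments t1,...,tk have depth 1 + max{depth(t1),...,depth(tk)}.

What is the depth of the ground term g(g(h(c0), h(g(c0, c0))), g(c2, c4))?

depth(h(c0)) = 1 + depth(c0) = 1 + 0 = 1
depth(g(c0, c0)) = 1 + max(0, 0) = 1
depth(h(g(c0, c0))) = 1 + depth(g(c0, c0)) = 1 + 1 = 2
depth(g(h(c0), h(g(c0, c0)))) = 1 + max(1, 2) = 3
depth(g(c2, c4)) = 1 + max(0, 0) = 1
depth(g(g(h(c0), h(g(c0, c0))), g(c2, c4))) = 1 + max(3, 1) = 4

4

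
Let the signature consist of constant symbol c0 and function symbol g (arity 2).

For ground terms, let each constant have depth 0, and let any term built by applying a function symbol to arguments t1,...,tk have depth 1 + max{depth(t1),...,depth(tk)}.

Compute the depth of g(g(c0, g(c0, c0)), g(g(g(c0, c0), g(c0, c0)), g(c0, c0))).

depth(g(c0, c0)) = 1 + max(0, 0) = 1
depth(g(c0, g(c0, c0))) = 1 + max(0, 1) = 2
depth(g(g(c0, c0), g(c0, c0))) = 1 + max(1, 1) = 2
depth(g(g(g(c0, c0), g(c0, c0)), g(c0, c0))) = 1 + max(2, 1) = 3
depth(g(g(c0, g(c0, c0)), g(g(g(c0, c0), g(c0, c0)), g(c0, c0)))) = 1 + max(2, 3) = 4

4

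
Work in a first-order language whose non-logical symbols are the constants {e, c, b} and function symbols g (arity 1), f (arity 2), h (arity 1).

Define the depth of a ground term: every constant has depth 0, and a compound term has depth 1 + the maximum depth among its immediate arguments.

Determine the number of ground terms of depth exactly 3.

132135

Write N_k for the number of ground terms of depth ≤ k. A term of depth ≤ k is either a constant or a function symbol applied to arguments of depth ≤ k−1, so N_k = 3 + N_{k-1} + N_{k-1}^2 + N_{k-1}.
N_0 = 3
N_1 = 3 + 3 + 3^2 + 3 = 18
N_2 = 3 + 18 + 18^2 + 18 = 363
N_3 = 3 + 363 + 363^2 + 363 = 132498
Terms of depth exactly 3: N_3 − N_2 = 132498 − 363 = 132135.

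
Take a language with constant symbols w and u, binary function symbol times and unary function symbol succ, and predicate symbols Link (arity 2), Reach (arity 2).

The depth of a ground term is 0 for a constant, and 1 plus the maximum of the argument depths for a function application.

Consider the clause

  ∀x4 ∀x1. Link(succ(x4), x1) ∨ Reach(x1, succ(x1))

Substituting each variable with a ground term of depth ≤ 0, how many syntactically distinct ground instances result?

Ground terms of depth ≤ 0:
  Let N_k = |{terms of depth ≤ k}|. Then N_0 = 2 and N_k = 2 + N_{k-1}^2 + N_{k-1} for k ≥ 1 (one summand per function symbol, arity giving the exponent).
  N_0 = 2
So there are 2 ground terms available for substitution.
The clause has 2 distinct variables (x4, x1), each appearing in the body. In the free term algebra distinct substitutions yield syntactically distinct ground instances.
Number of ground instances = 2^2 = 4.

4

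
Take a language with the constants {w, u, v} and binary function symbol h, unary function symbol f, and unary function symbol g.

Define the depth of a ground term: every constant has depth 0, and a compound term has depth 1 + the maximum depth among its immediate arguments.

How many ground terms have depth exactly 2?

Let N_k count ground terms of depth at most k. Each non-constant term of depth ≤ k is some function symbol applied to depth-≤(k−1) arguments, giving N_k = 3 + N_{k-1}^2 + N_{k-1} + N_{k-1}.
N_0 = 3
N_1 = 3 + 3^2 + 3 + 3 = 18
N_2 = 3 + 18^2 + 18 + 18 = 363
Terms of depth exactly 2: N_2 − N_1 = 363 − 18 = 345.

345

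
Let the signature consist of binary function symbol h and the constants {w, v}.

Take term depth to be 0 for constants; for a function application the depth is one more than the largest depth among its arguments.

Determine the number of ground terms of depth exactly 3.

1408

Write N_k for the number of ground terms of depth ≤ k. A term of depth ≤ k is either a constant or a function symbol applied to arguments of depth ≤ k−1, so N_k = 2 + N_{k-1}^2.
N_0 = 2
N_1 = 2 + 2^2 = 6
N_2 = 2 + 6^2 = 38
N_3 = 2 + 38^2 = 1446
Terms of depth exactly 3: N_3 − N_2 = 1446 − 38 = 1408.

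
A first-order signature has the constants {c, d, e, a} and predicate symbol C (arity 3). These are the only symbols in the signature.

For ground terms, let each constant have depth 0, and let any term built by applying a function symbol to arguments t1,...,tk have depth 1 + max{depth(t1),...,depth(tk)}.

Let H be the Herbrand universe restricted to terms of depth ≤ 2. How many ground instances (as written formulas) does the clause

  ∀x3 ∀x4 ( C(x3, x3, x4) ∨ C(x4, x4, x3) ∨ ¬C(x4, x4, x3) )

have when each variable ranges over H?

16

Ground terms of depth ≤ 2:
  With no function symbols every ground term is a constant, so there are exactly 4 ground terms at every depth bound.
  N_0 = 4
  N_1 = 4
  N_2 = 4
  Explicitly: c, d, e, a.
So there are 4 ground terms available for substitution.
The body mentions every one of the 2 quantified variables; since ground terms form a free algebra, no two substitutions collapse to the same formula.
Number of ground instances = 4^2 = 16.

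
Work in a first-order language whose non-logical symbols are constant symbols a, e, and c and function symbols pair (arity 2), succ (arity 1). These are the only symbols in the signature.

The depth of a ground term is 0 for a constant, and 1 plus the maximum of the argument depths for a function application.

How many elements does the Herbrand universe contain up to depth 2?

243

Count level by level. With function symbols pair/2, succ/1, the terms of depth ≤ k are the 3 constants together with each function applied to depth-≤(k−1) tuples, so N_k = 3 + N_{k-1}^2 + N_{k-1}.
N_0 = 3
N_1 = 3 + 3^2 + 3 = 15
N_2 = 3 + 15^2 + 15 = 243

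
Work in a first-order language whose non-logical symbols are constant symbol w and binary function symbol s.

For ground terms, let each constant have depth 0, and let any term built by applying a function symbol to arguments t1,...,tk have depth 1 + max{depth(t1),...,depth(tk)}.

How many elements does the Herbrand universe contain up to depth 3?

Let N_k = |{terms of depth ≤ k}|. Then N_0 = 1 and N_k = 1 + N_{k-1}^2 for k ≥ 1 (one summand per function symbol, arity giving the exponent).
N_0 = 1
N_1 = 1 + 1^2 = 2
N_2 = 1 + 2^2 = 5
N_3 = 1 + 5^2 = 26

26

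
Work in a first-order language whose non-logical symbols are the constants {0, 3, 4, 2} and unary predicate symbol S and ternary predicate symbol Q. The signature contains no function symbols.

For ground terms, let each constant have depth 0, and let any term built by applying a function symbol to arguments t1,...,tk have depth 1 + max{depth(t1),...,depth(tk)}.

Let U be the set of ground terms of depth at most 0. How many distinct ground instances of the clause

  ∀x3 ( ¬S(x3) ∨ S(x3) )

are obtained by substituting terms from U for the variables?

Ground terms of depth ≤ 0:
  With no function symbols every ground term is a constant, so there are exactly 4 ground terms at every depth bound.
  N_0 = 4
So there are 4 ground terms available for substitution.
The body mentions the single quantified variable x3; since ground terms form a free algebra, no two substitutions collapse to the same formula.
Number of ground instances = 4.

4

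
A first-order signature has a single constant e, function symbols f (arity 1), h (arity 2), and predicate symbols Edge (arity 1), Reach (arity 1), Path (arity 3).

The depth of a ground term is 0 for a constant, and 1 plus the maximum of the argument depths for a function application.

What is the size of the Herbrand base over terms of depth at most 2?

First count ground terms of depth ≤ 2.
Write N_k for the number of ground terms of depth ≤ k. A term of depth ≤ k is either a constant or a function symbol applied to arguments of depth ≤ k−1, so N_k = 1 + N_{k-1} + N_{k-1}^2.
N_0 = 1
N_1 = 1 + 1 + 1^2 = 3
N_2 = 1 + 3 + 3^2 = 13
So |H| = 13.
A ground atom is a predicate applied to a tuple of terms from H, so the count is the sum over predicates of |H|^arity:
  Edge: 13;  Reach: 13;  Path: 13^3 = 2197
Total ground atoms: 13 + 13 + 2197 = 2223.

2223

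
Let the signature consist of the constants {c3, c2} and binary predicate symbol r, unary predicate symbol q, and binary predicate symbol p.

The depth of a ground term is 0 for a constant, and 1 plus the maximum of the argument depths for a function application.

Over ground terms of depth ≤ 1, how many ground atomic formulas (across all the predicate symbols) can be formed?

First count ground terms of depth ≤ 1.
With no function symbols every ground term is a constant, so there are exactly 2 ground terms at every depth bound.
N_0 = 2
N_1 = 2
Explicitly: c3, c2.
So |H| = 2.
A ground atom is a predicate applied to a tuple of terms from H, so the count is the sum over predicates of |H|^arity:
  r: 2^2 = 4;  q: 2;  p: 2^2 = 4
Total ground atoms: 4 + 2 + 4 = 10.

10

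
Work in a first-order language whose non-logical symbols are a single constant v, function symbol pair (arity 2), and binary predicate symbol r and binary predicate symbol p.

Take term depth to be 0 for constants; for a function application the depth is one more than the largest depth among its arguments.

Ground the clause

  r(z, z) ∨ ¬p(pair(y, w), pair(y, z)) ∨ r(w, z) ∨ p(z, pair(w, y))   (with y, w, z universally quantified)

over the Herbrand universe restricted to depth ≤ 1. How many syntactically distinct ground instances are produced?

8

Ground terms of depth ≤ 1:
  Let N_k = |{terms of depth ≤ k}|. Then N_0 = 1 and N_k = 1 + N_{k-1}^2 for k ≥ 1 (one summand per function symbol, arity giving the exponent).
  N_0 = 1
  N_1 = 1 + 1^2 = 2
So there are 2 ground terms available for substitution.
The clause has 3 distinct variables (y, w, z), each appearing in the body. In the free term algebra distinct substitutions yield syntactically distinct ground instances.
Number of ground instances = 2^3 = 8.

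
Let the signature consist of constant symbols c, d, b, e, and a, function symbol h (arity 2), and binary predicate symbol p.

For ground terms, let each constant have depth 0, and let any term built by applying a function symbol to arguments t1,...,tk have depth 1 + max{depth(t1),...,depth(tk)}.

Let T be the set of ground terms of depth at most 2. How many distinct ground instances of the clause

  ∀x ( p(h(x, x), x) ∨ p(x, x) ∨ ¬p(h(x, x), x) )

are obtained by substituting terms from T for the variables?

Ground terms of depth ≤ 2:
  If N_k denotes the number of depth-≤k ground terms, the 5 constants give N_0 = 5, and each function symbol of arity r contributes N_{k-1}^r new terms at level k: N_k = 5 + N_{k-1}^2.
  N_0 = 5
  N_1 = 5 + 5^2 = 30
  N_2 = 5 + 30^2 = 905
So there are 905 ground terms available for substitution.
The body mentions the single quantified variable x; since ground terms form a free algebra, no two substitutions collapse to the same formula.
Number of ground instances = 905.

905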